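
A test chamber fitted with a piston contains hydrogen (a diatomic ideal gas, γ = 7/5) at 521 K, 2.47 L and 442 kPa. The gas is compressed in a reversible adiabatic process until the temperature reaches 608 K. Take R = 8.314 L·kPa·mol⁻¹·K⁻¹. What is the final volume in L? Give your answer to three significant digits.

Reversible adiabatic, γ = 7/5: P₂ = P₁·(T₂/T₁)^(γ/(γ−1)) = 758.8 kPa; V₂ = V₁·(T₁/T₂)^(1/(γ−1)) = 1.679 L.

V₂ ≈ 1.68 L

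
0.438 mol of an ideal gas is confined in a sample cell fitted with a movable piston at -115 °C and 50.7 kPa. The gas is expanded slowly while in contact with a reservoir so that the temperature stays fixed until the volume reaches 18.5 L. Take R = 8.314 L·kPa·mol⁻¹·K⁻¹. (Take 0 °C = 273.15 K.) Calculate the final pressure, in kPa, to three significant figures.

P₂ ≈ 31.1 kPa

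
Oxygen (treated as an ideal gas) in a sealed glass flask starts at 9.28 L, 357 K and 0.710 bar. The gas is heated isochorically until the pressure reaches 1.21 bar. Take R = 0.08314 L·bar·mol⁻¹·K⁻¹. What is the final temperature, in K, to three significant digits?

T₂ ≈ 608 K

V constant ⇒ P ∝ T: V₂ = V₁; T₂ = T₁·(P₂/P₁) = 608.4 K.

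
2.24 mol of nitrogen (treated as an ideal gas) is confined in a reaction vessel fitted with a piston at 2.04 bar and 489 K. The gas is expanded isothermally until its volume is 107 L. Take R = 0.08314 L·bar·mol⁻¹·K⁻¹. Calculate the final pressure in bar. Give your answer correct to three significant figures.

From PV = nRT: V₁ = nRT₁/P₁ = 44.64 L.
T constant ⇒ Boyle's law P V = const: T₂ = T₁; P₂ = P₁·(V₁/V₂) = 0.8511 bar.

P₂ ≈ 0.851 bar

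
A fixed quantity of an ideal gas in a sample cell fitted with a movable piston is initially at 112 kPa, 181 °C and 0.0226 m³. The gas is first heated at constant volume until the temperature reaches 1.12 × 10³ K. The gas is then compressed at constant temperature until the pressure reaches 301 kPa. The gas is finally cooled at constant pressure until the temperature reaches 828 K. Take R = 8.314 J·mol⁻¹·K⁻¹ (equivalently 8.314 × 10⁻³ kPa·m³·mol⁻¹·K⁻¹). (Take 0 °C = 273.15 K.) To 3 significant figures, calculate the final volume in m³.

Convert: T₁ = 454.1 K.
V constant ⇒ P ∝ T: V₂ = V₁; P₂ = P₁·(T₂/T₁) = 276.2 kPa.
Isothermal, so P V is constant: T₃ = T₂; V₃ = V₂·(P₂/P₃) = 0.02074 m³.
P constant ⇒ V ∝ T: P₄ = P₃; V₄ = V₃·(T₄/T₃) = 0.01533 m³.

V₄ ≈ 0.0153 m³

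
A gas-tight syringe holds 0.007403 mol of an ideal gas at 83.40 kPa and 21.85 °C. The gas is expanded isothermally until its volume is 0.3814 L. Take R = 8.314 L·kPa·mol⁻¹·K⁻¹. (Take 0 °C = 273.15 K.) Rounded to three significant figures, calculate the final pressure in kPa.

P₂ ≈ 47.6 kPa

Convert: T₁ = 295.0 K.
From PV = nRT: V₁ = nRT₁/P₁ = 0.2177 L.
T constant ⇒ Boyle's law P V = const: T₂ = T₁; P₂ = P₁·(V₁/V₂) = 47.61 kPa.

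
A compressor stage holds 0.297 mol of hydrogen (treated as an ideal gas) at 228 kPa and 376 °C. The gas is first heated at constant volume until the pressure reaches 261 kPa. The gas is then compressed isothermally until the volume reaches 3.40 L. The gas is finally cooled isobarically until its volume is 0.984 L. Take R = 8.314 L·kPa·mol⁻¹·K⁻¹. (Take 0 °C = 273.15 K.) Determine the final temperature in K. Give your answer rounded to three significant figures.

Convert: T₁ = 649.1 K.
From PV = nRT: V₁ = nRT₁/P₁ = 7.030 L.
Isochoric, so P/T is constant: V₂ = V₁; T₂ = T₁·(P₂/P₁) = 743.1 K.
Isothermal, so P V is constant: T₃ = T₂; P₃ = P₂·(V₂/V₃) = 539.7 kPa.
Isobaric, so V/T is constant: P₄ = P₃; T₄ = T₃·(V₄/V₃) = 215.1 K.

T₄ ≈ 215 K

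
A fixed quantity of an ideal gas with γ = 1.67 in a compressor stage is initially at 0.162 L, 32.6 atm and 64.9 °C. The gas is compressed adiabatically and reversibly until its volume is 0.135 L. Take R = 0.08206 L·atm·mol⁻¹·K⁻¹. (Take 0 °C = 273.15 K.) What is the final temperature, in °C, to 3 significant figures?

T₂ ≈ 109 °C

Convert: T₁ = 338.0 K.
Adiabatic (γ = 1.67), T V^(γ−1) and P V^γ constant: T₂ = T₁·(V₁/V₂)^(γ−1) = 382.0 K; P₂ = P₁·(V₁/V₂)^γ = 44.20 atm.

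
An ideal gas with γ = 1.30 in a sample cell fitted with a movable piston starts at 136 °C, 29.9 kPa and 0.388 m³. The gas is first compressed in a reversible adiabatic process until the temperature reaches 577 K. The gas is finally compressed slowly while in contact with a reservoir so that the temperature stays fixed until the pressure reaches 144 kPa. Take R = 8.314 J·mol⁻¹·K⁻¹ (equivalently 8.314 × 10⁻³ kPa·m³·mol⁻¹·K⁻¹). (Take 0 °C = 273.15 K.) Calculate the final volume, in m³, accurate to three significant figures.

Convert: T₁ = 409.1 K.
Adiabatic (γ = 1.30), T V^(γ−1) and P V^γ constant: P₂ = P₁·(T₂/T₁)^(γ/(γ−1)) = 132.6 kPa; V₂ = V₁·(T₁/T₂)^(1/(γ−1)) = 0.1234 m³.
T constant ⇒ Boyle's law P V = const: T₃ = T₂; V₃ = V₂·(P₂/P₃) = 0.1136 m³.

V₃ ≈ 0.114 m³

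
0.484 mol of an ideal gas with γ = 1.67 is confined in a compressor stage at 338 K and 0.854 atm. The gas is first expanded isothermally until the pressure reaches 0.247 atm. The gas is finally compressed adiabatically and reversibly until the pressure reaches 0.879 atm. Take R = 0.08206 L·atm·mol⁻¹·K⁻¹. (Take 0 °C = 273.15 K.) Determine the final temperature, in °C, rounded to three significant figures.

T₃ ≈ 289 °C

From PV = nRT: V₁ = nRT₁/P₁ = 15.72 L.
T constant ⇒ Boyle's law P V = const: T₂ = T₁; V₂ = V₁·(P₁/P₂) = 54.35 L.
Adiabatic (γ = 1.67), T V^(γ−1) and P V^γ constant: T₃ = T₂·(P₃/P₂)^((γ−1)/γ) = 562.5 K; V₃ = V₂·(P₂/P₃)^(1/γ) = 25.41 L.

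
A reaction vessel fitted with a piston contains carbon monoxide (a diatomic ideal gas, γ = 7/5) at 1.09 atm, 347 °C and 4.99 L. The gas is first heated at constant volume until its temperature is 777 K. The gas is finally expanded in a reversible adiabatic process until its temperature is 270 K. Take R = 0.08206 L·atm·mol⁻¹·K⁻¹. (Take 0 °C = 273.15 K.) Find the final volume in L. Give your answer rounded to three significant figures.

V₃ ≈ 70.1 L

Convert: T₁ = 620.1 K.
Isochoric, so P/T is constant: V₂ = V₁; P₂ = P₁·(T₂/T₁) = 1.366 atm.
Reversible adiabatic, γ = 7/5: P₃ = P₂·(T₃/T₂)^(γ/(γ−1)) = 0.03378 atm; V₃ = V₂·(T₂/T₃)^(1/(γ−1)) = 70.10 L.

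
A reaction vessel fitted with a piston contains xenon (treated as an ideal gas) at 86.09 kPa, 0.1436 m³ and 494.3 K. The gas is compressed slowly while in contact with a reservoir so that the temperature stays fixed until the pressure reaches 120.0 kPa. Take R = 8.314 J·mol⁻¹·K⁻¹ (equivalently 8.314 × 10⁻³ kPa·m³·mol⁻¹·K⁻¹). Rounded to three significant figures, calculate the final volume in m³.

V₂ ≈ 0.103 m³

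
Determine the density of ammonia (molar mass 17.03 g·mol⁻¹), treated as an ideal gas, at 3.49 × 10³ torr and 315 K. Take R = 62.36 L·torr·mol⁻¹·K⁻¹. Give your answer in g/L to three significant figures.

ρ ≈ 3.03 g/L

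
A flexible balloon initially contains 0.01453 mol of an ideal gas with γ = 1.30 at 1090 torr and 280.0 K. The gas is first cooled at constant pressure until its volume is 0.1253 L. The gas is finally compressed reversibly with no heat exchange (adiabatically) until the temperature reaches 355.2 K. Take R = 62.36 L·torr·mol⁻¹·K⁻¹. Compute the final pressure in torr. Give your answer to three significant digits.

From PV = nRT: V₁ = nRT₁/P₁ = 0.2328 L.
Isobaric, so V/T is constant: P₂ = P₁; T₂ = T₁·(V₂/V₁) = 150.7 K.
Reversible adiabatic, γ = 1.30: P₃ = P₂·(T₃/T₂)^(γ/(γ−1)) = 4.473e+04 torr; V₃ = V₂·(T₂/T₃)^(1/(γ−1)) = 0.007195 L.

P₃ ≈ 4.47e+04 torr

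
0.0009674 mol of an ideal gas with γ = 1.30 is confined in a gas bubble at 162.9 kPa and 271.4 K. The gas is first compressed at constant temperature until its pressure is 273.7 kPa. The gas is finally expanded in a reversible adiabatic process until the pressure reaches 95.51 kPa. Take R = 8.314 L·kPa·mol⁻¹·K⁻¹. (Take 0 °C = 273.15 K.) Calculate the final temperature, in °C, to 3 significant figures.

From PV = nRT: V₁ = nRT₁/P₁ = 0.01340 L.
Isothermal, so P V is constant: T₂ = T₁; V₂ = V₁·(P₁/P₂) = 0.007975 L.
Reversible adiabatic, γ = 1.30: T₃ = T₂·(P₃/P₂)^((γ−1)/γ) = 212.9 K; V₃ = V₂·(P₂/P₃)^(1/γ) = 0.01793 L.

T₃ ≈ -60.3 °C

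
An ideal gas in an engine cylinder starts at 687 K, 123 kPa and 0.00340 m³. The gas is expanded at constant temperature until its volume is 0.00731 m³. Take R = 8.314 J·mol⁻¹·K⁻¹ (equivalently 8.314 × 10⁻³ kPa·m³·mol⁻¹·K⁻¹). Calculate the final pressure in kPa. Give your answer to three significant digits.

P₂ ≈ 57.2 kPa

Isothermal, so P V is constant: T₂ = T₁; P₂ = P₁·(V₁/V₂) = 57.21 kPa.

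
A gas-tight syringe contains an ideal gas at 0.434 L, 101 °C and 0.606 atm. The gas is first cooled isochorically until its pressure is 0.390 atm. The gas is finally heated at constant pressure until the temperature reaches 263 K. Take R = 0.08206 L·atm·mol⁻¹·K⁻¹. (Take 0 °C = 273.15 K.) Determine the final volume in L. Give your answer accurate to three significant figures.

V₃ ≈ 0.474 L

Convert: T₁ = 374.1 K.
V constant ⇒ P ∝ T: V₂ = V₁; T₂ = T₁·(P₂/P₁) = 240.8 K.
P constant ⇒ V ∝ T: P₃ = P₂; V₃ = V₂·(T₃/T₂) = 0.4740 L.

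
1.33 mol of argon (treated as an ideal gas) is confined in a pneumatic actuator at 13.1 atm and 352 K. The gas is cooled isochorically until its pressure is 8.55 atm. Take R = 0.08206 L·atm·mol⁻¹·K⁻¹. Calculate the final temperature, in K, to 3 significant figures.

T₂ ≈ 230 K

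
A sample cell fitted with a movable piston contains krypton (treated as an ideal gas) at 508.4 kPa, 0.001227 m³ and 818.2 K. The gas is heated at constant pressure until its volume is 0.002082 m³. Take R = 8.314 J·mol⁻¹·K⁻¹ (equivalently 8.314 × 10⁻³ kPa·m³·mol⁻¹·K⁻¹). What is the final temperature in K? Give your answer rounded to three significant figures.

T₂ ≈ 1.39e+03 K

Isobaric, so V/T is constant: P₂ = P₁; T₂ = T₁·(V₂/V₁) = 1388 K.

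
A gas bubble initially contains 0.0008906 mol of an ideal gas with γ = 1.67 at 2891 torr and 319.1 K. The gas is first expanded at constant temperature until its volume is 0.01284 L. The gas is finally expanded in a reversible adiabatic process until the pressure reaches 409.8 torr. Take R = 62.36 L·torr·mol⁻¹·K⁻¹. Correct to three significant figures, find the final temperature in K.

From PV = nRT: V₁ = nRT₁/P₁ = 0.006130 L.
Isothermal, so P V is constant: T₂ = T₁; P₂ = P₁·(V₁/V₂) = 1380 torr.
Reversible adiabatic, γ = 1.67: T₃ = T₂·(P₃/P₂)^((γ−1)/γ) = 196.0 K; V₃ = V₂·(P₂/P₃)^(1/γ) = 0.02657 L.

T₃ ≈ 196 K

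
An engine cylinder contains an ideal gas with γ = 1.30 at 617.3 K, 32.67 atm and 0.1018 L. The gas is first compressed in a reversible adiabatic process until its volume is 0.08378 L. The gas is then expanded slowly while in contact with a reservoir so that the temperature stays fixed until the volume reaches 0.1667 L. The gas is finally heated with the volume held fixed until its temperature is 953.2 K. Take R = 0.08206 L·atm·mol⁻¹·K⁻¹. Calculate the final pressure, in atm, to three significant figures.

Reversible adiabatic, γ = 1.30: T₂ = T₁·(V₁/V₂)^(γ−1) = 654.5 K; P₂ = P₁·(V₁/V₂)^γ = 42.09 atm.
T constant ⇒ Boyle's law P V = const: T₃ = T₂; P₃ = P₂·(V₂/V₃) = 21.15 atm.
V constant ⇒ P ∝ T: V₄ = V₃; P₄ = P₃·(T₄/T₃) = 30.81 atm.

P₄ ≈ 30.8 atm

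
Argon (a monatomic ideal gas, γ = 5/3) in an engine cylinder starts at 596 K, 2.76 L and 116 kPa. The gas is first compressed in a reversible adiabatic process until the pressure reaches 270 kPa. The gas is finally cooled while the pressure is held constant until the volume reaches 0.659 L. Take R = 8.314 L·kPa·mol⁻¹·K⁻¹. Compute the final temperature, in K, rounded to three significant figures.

T₃ ≈ 331 K

Adiabatic (γ = 5/3), T V^(γ−1) and P V^γ constant: T₂ = T₁·(P₂/P₁)^((γ−1)/γ) = 835.6 K; V₂ = V₁·(P₁/P₂)^(1/γ) = 1.663 L.
P constant ⇒ V ∝ T: P₃ = P₂; T₃ = T₂·(V₃/V₂) = 331.2 K.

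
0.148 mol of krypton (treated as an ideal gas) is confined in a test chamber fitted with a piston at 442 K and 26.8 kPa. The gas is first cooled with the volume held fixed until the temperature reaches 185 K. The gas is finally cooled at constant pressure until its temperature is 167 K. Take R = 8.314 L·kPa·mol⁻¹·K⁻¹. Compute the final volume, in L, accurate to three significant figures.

V₃ ≈ 18.3 L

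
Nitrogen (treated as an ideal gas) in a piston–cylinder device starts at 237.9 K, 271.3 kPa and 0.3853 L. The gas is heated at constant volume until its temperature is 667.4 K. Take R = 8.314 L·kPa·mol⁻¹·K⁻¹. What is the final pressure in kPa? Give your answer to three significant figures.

P₂ ≈ 761 kPa

Isochoric, so P/T is constant: V₂ = V₁; P₂ = P₁·(T₂/T₁) = 761.1 kPa.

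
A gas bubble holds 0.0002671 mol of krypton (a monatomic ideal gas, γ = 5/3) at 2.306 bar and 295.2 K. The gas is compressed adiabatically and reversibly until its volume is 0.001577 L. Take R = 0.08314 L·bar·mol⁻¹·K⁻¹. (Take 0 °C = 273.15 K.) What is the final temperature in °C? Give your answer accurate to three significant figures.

T₂ ≈ 164 °C

From PV = nRT: V₁ = nRT₁/P₁ = 0.002843 L.
Reversible adiabatic, γ = 5/3: T₂ = T₁·(V₁/V₂)^(γ−1) = 437.2 K; P₂ = P₁·(V₁/V₂)^γ = 6.157 bar.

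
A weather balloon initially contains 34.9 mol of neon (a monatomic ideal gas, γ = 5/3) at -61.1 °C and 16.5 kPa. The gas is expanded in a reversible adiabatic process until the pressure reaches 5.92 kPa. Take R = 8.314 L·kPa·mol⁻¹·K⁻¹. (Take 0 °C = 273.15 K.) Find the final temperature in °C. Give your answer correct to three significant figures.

Convert: T₁ = 212.0 K.
From PV = nRT: V₁ = nRT₁/P₁ = 3729 L.
Reversible adiabatic, γ = 5/3: T₂ = T₁·(P₂/P₁)^((γ−1)/γ) = 140.7 K; V₂ = V₁·(P₁/P₂)^(1/γ) = 6897 L.

T₂ ≈ -132 °C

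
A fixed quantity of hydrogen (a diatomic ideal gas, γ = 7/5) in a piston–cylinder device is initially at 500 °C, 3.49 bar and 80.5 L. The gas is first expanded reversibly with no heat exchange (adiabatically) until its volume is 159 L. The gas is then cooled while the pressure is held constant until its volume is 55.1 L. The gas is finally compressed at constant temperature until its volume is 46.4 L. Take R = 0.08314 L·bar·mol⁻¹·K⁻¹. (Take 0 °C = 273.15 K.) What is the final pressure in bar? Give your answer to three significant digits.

Convert: T₁ = 773.1 K.
Adiabatic (γ = 7/5), T V^(γ−1) and P V^γ constant: T₂ = T₁·(V₁/V₂)^(γ−1) = 588.9 K; P₂ = P₁·(V₁/V₂)^γ = 1.346 bar.
P constant ⇒ V ∝ T: P₃ = P₂; T₃ = T₂·(V₃/V₂) = 204.1 K.
Isothermal, so P V is constant: T₄ = T₃; P₄ = P₃·(V₃/V₄) = 1.598 bar.

P₄ ≈ 1.60 bar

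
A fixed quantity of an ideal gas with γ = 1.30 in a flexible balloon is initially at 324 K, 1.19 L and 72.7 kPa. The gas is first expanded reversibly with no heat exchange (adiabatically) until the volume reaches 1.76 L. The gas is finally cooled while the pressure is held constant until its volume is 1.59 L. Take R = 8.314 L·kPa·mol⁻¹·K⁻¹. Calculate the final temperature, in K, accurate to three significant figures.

T₃ ≈ 260 K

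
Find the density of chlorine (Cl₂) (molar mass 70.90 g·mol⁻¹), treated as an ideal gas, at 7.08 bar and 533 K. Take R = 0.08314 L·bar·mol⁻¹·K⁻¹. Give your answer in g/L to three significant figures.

ρ = PM/(RT) = (7.08 × 70.90) / (0.08314 × 533.0)

ρ ≈ 11.3 g/L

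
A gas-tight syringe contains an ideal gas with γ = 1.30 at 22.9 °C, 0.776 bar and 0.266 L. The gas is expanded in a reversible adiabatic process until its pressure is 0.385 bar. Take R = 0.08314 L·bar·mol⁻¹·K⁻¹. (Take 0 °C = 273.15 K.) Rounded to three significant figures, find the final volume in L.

Convert: T₁ = 296.0 K.
Adiabatic (γ = 1.30), T V^(γ−1) and P V^γ constant: T₂ = T₁·(P₂/P₁)^((γ−1)/γ) = 251.8 K; V₂ = V₁·(P₁/P₂)^(1/γ) = 0.4561 L.

V₂ ≈ 0.456 L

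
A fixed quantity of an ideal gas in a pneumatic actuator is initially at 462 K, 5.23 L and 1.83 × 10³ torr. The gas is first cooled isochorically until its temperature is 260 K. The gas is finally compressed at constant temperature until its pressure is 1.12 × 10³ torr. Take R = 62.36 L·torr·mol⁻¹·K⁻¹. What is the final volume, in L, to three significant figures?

V₃ ≈ 4.81 L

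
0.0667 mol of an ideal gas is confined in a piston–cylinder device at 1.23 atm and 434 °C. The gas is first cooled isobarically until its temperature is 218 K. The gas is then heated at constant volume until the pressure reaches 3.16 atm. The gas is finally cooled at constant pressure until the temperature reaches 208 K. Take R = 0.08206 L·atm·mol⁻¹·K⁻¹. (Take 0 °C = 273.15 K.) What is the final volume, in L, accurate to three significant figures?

Convert: T₁ = 707.1 K.
From PV = nRT: V₁ = nRT₁/P₁ = 3.147 L.
P constant ⇒ V ∝ T: P₂ = P₁; V₂ = V₁·(T₂/T₁) = 0.9701 L.
V constant ⇒ P ∝ T: V₃ = V₂; T₃ = T₂·(P₃/P₂) = 560.1 K.
P constant ⇒ V ∝ T: P₄ = P₃; V₄ = V₃·(T₄/T₃) = 0.3603 L.

V₄ ≈ 0.360 L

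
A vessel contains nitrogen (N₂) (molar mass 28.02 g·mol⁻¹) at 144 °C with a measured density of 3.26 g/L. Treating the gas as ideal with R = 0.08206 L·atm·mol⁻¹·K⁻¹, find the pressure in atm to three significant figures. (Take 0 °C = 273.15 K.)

P ≈ 3.98 atm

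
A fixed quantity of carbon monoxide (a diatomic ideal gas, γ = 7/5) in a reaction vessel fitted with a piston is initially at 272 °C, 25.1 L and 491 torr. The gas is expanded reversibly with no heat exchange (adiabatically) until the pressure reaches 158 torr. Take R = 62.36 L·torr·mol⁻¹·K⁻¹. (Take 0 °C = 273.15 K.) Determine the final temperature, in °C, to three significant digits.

Convert: T₁ = 545.1 K.
Reversible adiabatic, γ = 7/5: T₂ = T₁·(P₂/P₁)^((γ−1)/γ) = 394.3 K; V₂ = V₁·(P₁/P₂)^(1/γ) = 56.42 L.

T₂ ≈ 121 °C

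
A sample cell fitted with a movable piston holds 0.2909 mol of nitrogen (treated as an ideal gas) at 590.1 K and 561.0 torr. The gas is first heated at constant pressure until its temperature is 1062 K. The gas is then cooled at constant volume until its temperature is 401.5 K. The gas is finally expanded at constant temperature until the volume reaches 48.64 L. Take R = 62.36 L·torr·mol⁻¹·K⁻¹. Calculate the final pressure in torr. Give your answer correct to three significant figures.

P₄ ≈ 150 torr

From PV = nRT: V₁ = nRT₁/P₁ = 19.08 L.
Isobaric, so V/T is constant: P₂ = P₁; V₂ = V₁·(T₂/T₁) = 34.34 L.
Isochoric, so P/T is constant: V₃ = V₂; P₃ = P₂·(T₃/T₂) = 212.1 torr.
T constant ⇒ Boyle's law P V = const: T₄ = T₃; P₄ = P₃·(V₃/V₄) = 149.7 torr.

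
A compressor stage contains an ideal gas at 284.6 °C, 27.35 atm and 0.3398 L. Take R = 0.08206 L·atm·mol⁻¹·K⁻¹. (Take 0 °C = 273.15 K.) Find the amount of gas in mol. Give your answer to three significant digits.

n ≈ 0.203 mol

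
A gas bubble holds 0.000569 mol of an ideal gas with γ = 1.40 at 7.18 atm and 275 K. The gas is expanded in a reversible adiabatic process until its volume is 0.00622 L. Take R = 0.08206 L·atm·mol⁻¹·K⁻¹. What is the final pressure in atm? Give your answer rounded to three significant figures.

P₂ ≈ 1.25 atm

From PV = nRT: V₁ = nRT₁/P₁ = 0.001788 L.
Adiabatic (γ = 1.40), T V^(γ−1) and P V^γ constant: T₂ = T₁·(V₁/V₂)^(γ−1) = 167.0 K; P₂ = P₁·(V₁/V₂)^γ = 1.254 atm.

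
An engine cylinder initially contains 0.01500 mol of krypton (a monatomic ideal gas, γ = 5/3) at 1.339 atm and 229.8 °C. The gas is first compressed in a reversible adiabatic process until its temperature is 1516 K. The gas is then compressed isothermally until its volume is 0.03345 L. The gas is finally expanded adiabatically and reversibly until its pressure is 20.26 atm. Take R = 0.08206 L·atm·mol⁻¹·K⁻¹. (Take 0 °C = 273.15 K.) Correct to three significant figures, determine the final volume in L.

V₄ ≈ 0.0614 L

Convert: T₁ = 502.9 K.
From PV = nRT: V₁ = nRT₁/P₁ = 0.4623 L.
Reversible adiabatic, γ = 5/3: P₂ = P₁·(T₂/T₁)^(γ/(γ−1)) = 21.12 atm; V₂ = V₁·(T₁/T₂)^(1/(γ−1)) = 0.08835 L.
Isothermal, so P V is constant: T₃ = T₂; P₃ = P₂·(V₂/V₃) = 55.79 atm.
Adiabatic (γ = 5/3), T V^(γ−1) and P V^γ constant: T₄ = T₃·(P₄/P₃)^((γ−1)/γ) = 1011 K; V₄ = V₃·(P₃/P₄)^(1/γ) = 0.06142 L.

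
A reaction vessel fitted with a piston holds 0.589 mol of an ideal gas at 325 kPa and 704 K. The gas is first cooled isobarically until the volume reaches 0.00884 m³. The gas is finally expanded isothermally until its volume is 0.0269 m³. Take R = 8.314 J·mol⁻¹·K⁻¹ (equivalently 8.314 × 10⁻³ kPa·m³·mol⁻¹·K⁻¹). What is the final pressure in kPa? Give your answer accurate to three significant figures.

P₃ ≈ 107 kPa

From PV = nRT: V₁ = nRT₁/P₁ = 0.01061 m³.
Isobaric, so V/T is constant: P₂ = P₁; T₂ = T₁·(V₂/V₁) = 586.7 K.
T constant ⇒ Boyle's law P V = const: T₃ = T₂; P₃ = P₂·(V₂/V₃) = 106.8 kPa.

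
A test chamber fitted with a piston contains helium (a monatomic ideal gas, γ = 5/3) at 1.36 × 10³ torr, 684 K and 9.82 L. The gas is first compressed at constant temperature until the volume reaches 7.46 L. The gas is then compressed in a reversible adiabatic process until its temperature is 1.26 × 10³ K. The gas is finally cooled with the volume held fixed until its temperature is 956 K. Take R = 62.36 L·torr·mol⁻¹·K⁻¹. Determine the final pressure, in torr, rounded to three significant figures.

T constant ⇒ Boyle's law P V = const: T₂ = T₁; P₂ = P₁·(V₁/V₂) = 1790 torr.
Adiabatic (γ = 5/3), T V^(γ−1) and P V^γ constant: P₃ = P₂·(T₃/T₂)^(γ/(γ−1)) = 8245 torr; V₃ = V₂·(T₂/T₃)^(1/(γ−1)) = 2.984 L.
V constant ⇒ P ∝ T: V₄ = V₃; P₄ = P₃·(T₄/T₃) = 6256 torr.

P₄ ≈ 6.26e+03 torr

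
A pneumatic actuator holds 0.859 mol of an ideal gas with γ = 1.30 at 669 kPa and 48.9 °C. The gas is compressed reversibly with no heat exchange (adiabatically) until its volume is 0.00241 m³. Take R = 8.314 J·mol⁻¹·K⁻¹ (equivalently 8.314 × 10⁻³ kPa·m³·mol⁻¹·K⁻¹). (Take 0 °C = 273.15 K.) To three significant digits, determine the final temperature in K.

Convert: T₁ = 322.0 K.
From PV = nRT: V₁ = nRT₁/P₁ = 0.003438 m³.
Adiabatic (γ = 1.30), T V^(γ−1) and P V^γ constant: T₂ = T₁·(V₁/V₂)^(γ−1) = 358.3 K; P₂ = P₁·(V₁/V₂)^γ = 1062 kPa.

T₂ ≈ 358 K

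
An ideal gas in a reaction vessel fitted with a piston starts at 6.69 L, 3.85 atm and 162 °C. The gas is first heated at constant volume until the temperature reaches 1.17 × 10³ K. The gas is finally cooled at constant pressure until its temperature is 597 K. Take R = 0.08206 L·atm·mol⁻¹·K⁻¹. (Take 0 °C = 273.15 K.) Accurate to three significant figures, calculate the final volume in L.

Convert: T₁ = 435.1 K.
V constant ⇒ P ∝ T: V₂ = V₁; P₂ = P₁·(T₂/T₁) = 10.35 atm.
P constant ⇒ V ∝ T: P₃ = P₂; V₃ = V₂·(T₃/T₂) = 3.414 L.

V₃ ≈ 3.41 L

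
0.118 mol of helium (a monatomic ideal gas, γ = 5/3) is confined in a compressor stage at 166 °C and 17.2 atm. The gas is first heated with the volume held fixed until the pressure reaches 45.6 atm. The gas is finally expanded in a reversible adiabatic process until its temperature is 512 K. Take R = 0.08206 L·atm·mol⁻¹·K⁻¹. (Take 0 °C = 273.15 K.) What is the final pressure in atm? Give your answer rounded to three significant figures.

P₃ ≈ 5.85 atm

Convert: T₁ = 439.1 K.
From PV = nRT: V₁ = nRT₁/P₁ = 0.2472 L.
V constant ⇒ P ∝ T: V₂ = V₁; T₂ = T₁·(P₂/P₁) = 1164 K.
Reversible adiabatic, γ = 5/3: P₃ = P₂·(T₃/T₂)^(γ/(γ−1)) = 5.848 atm; V₃ = V₂·(T₂/T₃)^(1/(γ−1)) = 0.8477 L.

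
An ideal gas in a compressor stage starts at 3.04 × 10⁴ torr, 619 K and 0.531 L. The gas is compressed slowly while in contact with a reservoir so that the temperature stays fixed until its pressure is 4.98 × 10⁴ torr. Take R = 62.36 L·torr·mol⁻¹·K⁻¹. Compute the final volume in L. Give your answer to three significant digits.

V₂ ≈ 0.324 L

Isothermal, so P V is constant: T₂ = T₁; V₂ = V₁·(P₁/P₂) = 0.3241 L.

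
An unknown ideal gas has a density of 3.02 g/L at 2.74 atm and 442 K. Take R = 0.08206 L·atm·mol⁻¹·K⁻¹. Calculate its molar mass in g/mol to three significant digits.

ρ = PM/(RT) ⇒ M = ρRT/P = (3.02 × 0.08206 × 442.0) / 2.74

M ≈ 40.0 g/mol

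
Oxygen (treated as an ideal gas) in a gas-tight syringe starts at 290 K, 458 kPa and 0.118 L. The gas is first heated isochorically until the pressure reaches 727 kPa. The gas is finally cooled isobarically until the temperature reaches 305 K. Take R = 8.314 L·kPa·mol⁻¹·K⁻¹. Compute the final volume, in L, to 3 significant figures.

Isochoric, so P/T is constant: V₂ = V₁; T₂ = T₁·(P₂/P₁) = 460.3 K.
Isobaric, so V/T is constant: P₃ = P₂; V₃ = V₂·(T₃/T₂) = 0.07818 L.

V₃ ≈ 0.0782 L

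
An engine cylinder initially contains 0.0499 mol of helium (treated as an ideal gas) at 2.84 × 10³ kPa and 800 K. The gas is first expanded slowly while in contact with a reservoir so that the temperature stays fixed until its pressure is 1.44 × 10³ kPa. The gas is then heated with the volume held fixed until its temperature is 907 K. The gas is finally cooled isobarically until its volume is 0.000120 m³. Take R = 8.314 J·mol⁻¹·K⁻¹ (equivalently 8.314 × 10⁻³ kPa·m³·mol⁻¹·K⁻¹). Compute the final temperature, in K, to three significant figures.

T₄ ≈ 472 K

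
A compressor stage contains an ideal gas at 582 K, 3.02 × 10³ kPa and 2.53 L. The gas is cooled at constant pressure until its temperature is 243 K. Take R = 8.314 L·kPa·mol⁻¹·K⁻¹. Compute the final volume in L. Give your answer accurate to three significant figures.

P constant ⇒ V ∝ T: P₂ = P₁; V₂ = V₁·(T₂/T₁) = 1.056 L.

V₂ ≈ 1.06 L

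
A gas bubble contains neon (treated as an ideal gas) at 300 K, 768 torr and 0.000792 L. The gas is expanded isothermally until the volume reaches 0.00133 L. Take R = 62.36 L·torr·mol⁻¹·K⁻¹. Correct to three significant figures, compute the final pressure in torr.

Isothermal, so P V is constant: T₂ = T₁; P₂ = P₁·(V₁/V₂) = 457.3 torr.

P₂ ≈ 457 torr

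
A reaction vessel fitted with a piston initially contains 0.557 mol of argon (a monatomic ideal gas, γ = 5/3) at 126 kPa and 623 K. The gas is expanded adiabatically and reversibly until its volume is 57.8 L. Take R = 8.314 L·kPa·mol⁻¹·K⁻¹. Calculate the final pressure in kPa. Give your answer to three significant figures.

P₂ ≈ 26.9 kPa

From PV = nRT: V₁ = nRT₁/P₁ = 22.90 L.
Adiabatic (γ = 5/3), T V^(γ−1) and P V^γ constant: T₂ = T₁·(V₁/V₂)^(γ−1) = 336.0 K; P₂ = P₁·(V₁/V₂)^γ = 26.92 kPa.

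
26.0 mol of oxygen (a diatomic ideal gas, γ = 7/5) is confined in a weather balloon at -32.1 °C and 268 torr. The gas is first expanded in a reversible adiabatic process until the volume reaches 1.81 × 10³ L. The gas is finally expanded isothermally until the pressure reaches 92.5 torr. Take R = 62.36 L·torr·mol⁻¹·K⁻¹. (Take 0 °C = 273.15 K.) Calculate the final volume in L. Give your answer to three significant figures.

V₃ ≈ 3.88e+03 L

Convert: T₁ = 241.0 K.
From PV = nRT: V₁ = nRT₁/P₁ = 1458 L.
Adiabatic (γ = 7/5), T V^(γ−1) and P V^γ constant: T₂ = T₁·(V₁/V₂)^(γ−1) = 221.1 K; P₂ = P₁·(V₁/V₂)^γ = 198.1 torr.
Isothermal, so P V is constant: T₃ = T₂; V₃ = V₂·(P₂/P₃) = 3875 L.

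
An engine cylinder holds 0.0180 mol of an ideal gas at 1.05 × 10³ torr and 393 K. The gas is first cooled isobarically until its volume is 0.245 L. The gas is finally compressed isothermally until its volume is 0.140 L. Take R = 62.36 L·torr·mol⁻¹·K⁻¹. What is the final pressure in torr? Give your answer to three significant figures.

From PV = nRT: V₁ = nRT₁/P₁ = 0.4201 L.
Isobaric, so V/T is constant: P₂ = P₁; T₂ = T₁·(V₂/V₁) = 229.2 K.
Isothermal, so P V is constant: T₃ = T₂; P₃ = P₂·(V₂/V₃) = 1837 torr.

P₃ ≈ 1.84e+03 torr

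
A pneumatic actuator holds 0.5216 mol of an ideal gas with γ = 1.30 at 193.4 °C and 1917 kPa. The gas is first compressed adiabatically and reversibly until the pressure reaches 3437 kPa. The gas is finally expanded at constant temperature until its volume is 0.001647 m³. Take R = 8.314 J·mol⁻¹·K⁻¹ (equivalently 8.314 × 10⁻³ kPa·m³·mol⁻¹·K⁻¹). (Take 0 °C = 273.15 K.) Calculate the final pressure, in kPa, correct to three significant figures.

Convert: T₁ = 466.5 K.
From PV = nRT: V₁ = nRT₁/P₁ = 0.001055 m³.
Reversible adiabatic, γ = 1.30: T₂ = T₁·(P₂/P₁)^((γ−1)/γ) = 533.8 K; V₂ = V₁·(P₁/P₂)^(1/γ) = 0.0006736 m³.
Isothermal, so P V is constant: T₃ = T₂; P₃ = P₂·(V₂/V₃) = 1406 kPa.

P₃ ≈ 1.41e+03 kPa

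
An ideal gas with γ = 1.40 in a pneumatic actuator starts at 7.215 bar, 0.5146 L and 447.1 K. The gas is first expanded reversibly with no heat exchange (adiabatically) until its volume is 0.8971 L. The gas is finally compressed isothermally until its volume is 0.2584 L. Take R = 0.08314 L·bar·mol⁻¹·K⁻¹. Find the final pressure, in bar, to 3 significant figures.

P₃ ≈ 11.5 bar

Adiabatic (γ = 1.40), T V^(γ−1) and P V^γ constant: T₂ = T₁·(V₁/V₂)^(γ−1) = 358.0 K; P₂ = P₁·(V₁/V₂)^γ = 3.314 bar.
Isothermal, so P V is constant: T₃ = T₂; P₃ = P₂·(V₂/V₃) = 11.50 bar.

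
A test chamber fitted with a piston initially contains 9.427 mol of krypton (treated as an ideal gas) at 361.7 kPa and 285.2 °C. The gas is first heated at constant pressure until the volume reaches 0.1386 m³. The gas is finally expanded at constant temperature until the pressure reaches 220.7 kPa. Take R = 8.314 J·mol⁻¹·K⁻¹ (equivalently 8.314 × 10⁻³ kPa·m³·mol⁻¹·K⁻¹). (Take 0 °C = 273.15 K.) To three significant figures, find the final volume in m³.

V₃ ≈ 0.227 m³

Convert: T₁ = 558.3 K.
From PV = nRT: V₁ = nRT₁/P₁ = 0.1210 m³.
Isobaric, so V/T is constant: P₂ = P₁; T₂ = T₁·(V₂/V₁) = 639.6 K.
T constant ⇒ Boyle's law P V = const: T₃ = T₂; V₃ = V₂·(P₂/P₃) = 0.2271 m³.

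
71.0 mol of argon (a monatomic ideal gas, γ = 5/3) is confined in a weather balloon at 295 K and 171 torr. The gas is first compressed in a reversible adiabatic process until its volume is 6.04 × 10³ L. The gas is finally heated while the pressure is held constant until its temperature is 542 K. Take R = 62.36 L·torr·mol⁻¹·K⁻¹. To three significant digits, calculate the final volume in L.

V₃ ≈ 9.49e+03 L

From PV = nRT: V₁ = nRT₁/P₁ = 7638 L.
Reversible adiabatic, γ = 5/3: T₂ = T₁·(V₁/V₂)^(γ−1) = 345.0 K; P₂ = P₁·(V₁/V₂)^γ = 252.9 torr.
P constant ⇒ V ∝ T: P₃ = P₂; V₃ = V₂·(T₃/T₂) = 9490 L.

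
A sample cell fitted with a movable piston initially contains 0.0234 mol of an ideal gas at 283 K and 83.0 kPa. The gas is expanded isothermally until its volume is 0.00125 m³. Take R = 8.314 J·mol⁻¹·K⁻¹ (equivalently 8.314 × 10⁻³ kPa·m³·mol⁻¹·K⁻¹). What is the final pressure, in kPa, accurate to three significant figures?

P₂ ≈ 44.0 kPa

From PV = nRT: V₁ = nRT₁/P₁ = 0.0006633 m³.
T constant ⇒ Boyle's law P V = const: T₂ = T₁; P₂ = P₁·(V₁/V₂) = 44.05 kPa.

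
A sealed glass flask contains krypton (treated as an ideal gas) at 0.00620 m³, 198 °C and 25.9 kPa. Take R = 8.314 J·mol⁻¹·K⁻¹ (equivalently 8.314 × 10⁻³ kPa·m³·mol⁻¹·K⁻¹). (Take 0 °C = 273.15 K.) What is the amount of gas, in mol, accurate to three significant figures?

n ≈ 0.0410 mol

Convert: T = 471.15 K.
PV = nRT ⇒ n = PV/(RT) = (25.9 × 0.00620) / (8.314 × 10⁻³ × 471.15)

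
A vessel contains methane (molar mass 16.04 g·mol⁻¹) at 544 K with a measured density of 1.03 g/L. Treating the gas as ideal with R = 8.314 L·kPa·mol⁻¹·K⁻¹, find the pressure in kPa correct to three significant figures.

P ≈ 290 kPa

ρ = PM/(RT) ⇒ P = ρRT/M = (1.03 × 8.314 × 544.0) / 16.04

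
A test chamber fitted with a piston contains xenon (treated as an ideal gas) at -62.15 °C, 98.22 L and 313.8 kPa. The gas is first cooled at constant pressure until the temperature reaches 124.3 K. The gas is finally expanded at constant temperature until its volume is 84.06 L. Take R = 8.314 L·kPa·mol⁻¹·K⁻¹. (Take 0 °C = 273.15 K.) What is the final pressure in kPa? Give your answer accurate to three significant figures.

P₃ ≈ 216 kPa

Convert: T₁ = 211.0 K.
Isobaric, so V/T is constant: P₂ = P₁; V₂ = V₁·(T₂/T₁) = 57.86 L.
T constant ⇒ Boyle's law P V = const: T₃ = T₂; P₃ = P₂·(V₂/V₃) = 216.0 kPa.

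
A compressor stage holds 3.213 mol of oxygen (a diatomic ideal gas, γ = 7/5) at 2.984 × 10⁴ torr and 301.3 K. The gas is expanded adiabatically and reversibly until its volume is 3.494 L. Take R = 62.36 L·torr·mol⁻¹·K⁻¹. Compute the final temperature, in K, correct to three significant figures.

T₂ ≈ 242 K

From PV = nRT: V₁ = nRT₁/P₁ = 2.023 L.
Reversible adiabatic, γ = 7/5: T₂ = T₁·(V₁/V₂)^(γ−1) = 242.1 K; P₂ = P₁·(V₁/V₂)^γ = 1.389e+04 torr.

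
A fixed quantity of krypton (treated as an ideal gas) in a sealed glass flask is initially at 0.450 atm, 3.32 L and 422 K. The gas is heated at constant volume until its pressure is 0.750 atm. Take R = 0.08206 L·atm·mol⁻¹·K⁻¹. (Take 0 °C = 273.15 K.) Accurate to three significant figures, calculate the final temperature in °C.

Isochoric, so P/T is constant: V₂ = V₁; T₂ = T₁·(P₂/P₁) = 703.3 K.

T₂ ≈ 430 °C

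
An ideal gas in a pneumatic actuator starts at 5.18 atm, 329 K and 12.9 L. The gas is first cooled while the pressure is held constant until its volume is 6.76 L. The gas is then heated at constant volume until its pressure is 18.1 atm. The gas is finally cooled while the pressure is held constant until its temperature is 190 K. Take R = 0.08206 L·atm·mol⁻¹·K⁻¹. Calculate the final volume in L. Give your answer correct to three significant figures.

V₄ ≈ 2.13 L

P constant ⇒ V ∝ T: P₂ = P₁; T₂ = T₁·(V₂/V₁) = 172.4 K.
V constant ⇒ P ∝ T: V₃ = V₂; T₃ = T₂·(P₃/P₂) = 602.4 K.
Isobaric, so V/T is constant: P₄ = P₃; V₄ = V₃·(T₄/T₃) = 2.132 L.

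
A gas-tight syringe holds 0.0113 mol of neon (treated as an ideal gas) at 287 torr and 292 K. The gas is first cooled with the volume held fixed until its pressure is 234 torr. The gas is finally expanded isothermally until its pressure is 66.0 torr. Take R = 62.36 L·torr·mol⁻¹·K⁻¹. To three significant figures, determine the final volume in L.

From PV = nRT: V₁ = nRT₁/P₁ = 0.7169 L.
V constant ⇒ P ∝ T: V₂ = V₁; T₂ = T₁·(P₂/P₁) = 238.1 K.
Isothermal, so P V is constant: T₃ = T₂; V₃ = V₂·(P₂/P₃) = 2.542 L.

V₃ ≈ 2.54 L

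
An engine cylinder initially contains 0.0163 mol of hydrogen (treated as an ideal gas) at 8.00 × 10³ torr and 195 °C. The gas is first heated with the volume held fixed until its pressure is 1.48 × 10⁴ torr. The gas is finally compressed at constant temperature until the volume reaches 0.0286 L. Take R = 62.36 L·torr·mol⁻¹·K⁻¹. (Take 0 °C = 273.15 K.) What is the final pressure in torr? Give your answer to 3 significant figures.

Convert: T₁ = 468.1 K.
From PV = nRT: V₁ = nRT₁/P₁ = 0.05948 L.
Isochoric, so P/T is constant: V₂ = V₁; T₂ = T₁·(P₂/P₁) = 866.1 K.
Isothermal, so P V is constant: T₃ = T₂; P₃ = P₂·(V₂/V₃) = 3.078e+04 torr.

P₃ ≈ 3.08e+04 torr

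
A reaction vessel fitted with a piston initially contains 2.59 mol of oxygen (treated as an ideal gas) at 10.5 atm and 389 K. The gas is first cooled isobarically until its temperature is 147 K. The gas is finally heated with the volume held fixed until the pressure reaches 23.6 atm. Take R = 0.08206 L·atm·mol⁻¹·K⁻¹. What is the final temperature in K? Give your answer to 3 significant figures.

T₃ ≈ 330 K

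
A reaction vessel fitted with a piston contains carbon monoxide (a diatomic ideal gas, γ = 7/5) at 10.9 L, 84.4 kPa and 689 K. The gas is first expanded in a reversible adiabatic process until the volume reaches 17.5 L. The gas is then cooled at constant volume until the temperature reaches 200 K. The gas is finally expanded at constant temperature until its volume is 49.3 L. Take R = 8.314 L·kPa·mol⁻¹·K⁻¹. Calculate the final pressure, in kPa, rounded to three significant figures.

P₄ ≈ 5.42 kPa

Reversible adiabatic, γ = 7/5: T₂ = T₁·(V₁/V₂)^(γ−1) = 570.1 K; P₂ = P₁·(V₁/V₂)^γ = 43.50 kPa.
Isochoric, so P/T is constant: V₃ = V₂; P₃ = P₂·(T₃/T₂) = 15.26 kPa.
T constant ⇒ Boyle's law P V = const: T₄ = T₃; P₄ = P₃·(V₃/V₄) = 5.417 kPa.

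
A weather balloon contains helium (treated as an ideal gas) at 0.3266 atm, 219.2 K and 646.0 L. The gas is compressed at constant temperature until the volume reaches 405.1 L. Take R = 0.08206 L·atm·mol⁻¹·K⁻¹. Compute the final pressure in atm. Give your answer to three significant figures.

P₂ ≈ 0.521 atm

Isothermal, so P V is constant: T₂ = T₁; P₂ = P₁·(V₁/V₂) = 0.5208 atm.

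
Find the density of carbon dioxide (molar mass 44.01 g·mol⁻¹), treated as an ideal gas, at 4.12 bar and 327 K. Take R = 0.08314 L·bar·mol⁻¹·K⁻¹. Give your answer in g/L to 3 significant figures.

ρ ≈ 6.67 g/L

ρ = PM/(RT) = (4.12 × 44.01) / (0.08314 × 327.0)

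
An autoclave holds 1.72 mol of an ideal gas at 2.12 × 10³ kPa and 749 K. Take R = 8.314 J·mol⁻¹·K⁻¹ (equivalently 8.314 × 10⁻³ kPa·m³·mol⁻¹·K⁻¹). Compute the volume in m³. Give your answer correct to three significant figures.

V ≈ 0.00505 m³

PV = nRT ⇒ V = nRT/P = (1.72 × 8.314 × 10⁻³ × 749) / 2.12e+03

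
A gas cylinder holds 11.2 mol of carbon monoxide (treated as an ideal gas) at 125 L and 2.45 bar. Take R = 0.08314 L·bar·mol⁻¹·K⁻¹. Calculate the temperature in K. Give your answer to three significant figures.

T ≈ 329 K

PV = nRT ⇒ T = PV/(nR) = (2.45 × 125) / (11.2 × 0.08314)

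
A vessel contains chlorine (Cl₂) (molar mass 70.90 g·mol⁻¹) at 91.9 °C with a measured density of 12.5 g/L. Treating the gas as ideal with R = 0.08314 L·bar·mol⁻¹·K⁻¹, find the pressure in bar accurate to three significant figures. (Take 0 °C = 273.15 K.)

P ≈ 5.35 bar

ρ = PM/(RT) ⇒ P = ρRT/M = (12.5 × 0.08314 × 365.0) / 70.90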